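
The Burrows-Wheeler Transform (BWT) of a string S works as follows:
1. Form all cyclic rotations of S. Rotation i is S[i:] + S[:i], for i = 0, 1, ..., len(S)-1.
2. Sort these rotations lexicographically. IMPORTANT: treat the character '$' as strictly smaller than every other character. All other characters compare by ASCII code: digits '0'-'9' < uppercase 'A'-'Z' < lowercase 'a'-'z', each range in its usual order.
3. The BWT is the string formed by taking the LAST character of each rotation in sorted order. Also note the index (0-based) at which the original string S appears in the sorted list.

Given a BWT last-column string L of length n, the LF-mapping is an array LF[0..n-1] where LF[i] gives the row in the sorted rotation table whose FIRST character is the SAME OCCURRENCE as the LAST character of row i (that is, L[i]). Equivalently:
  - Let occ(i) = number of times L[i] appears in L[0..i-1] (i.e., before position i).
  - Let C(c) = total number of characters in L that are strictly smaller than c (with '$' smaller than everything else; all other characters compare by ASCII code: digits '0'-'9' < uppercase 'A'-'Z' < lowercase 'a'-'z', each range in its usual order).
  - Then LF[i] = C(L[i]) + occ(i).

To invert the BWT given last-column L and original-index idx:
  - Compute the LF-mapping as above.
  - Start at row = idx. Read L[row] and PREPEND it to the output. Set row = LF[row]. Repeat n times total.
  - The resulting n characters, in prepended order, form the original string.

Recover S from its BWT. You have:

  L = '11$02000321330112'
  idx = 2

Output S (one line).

Answer: 0023213113201001$

Derivation:
LF mapping: 6 7 0 1 11 2 3 4 14 12 8 15 16 5 9 10 13
Walk LF starting at row 2, prepending L[row]:
  step 1: row=2, L[2]='$', prepend. Next row=LF[2]=0
  step 2: row=0, L[0]='1', prepend. Next row=LF[0]=6
  step 3: row=6, L[6]='0', prepend. Next row=LF[6]=3
  step 4: row=3, L[3]='0', prepend. Next row=LF[3]=1
  step 5: row=1, L[1]='1', prepend. Next row=LF[1]=7
  step 6: row=7, L[7]='0', prepend. Next row=LF[7]=4
  step 7: row=4, L[4]='2', prepend. Next row=LF[4]=11
  step 8: row=11, L[11]='3', prepend. Next row=LF[11]=15
  step 9: row=15, L[15]='1', prepend. Next row=LF[15]=10
  step 10: row=10, L[10]='1', prepend. Next row=LF[10]=8
  step 11: row=8, L[8]='3', prepend. Next row=LF[8]=14
  step 12: row=14, L[14]='1', prepend. Next row=LF[14]=9
  step 13: row=9, L[9]='2', prepend. Next row=LF[9]=12
  step 14: row=12, L[12]='3', prepend. Next row=LF[12]=16
  step 15: row=16, L[16]='2', prepend. Next row=LF[16]=13
  step 16: row=13, L[13]='0', prepend. Next row=LF[13]=5
  step 17: row=5, L[5]='0', prepend. Next row=LF[5]=2
Reversed output: 0023213113201001$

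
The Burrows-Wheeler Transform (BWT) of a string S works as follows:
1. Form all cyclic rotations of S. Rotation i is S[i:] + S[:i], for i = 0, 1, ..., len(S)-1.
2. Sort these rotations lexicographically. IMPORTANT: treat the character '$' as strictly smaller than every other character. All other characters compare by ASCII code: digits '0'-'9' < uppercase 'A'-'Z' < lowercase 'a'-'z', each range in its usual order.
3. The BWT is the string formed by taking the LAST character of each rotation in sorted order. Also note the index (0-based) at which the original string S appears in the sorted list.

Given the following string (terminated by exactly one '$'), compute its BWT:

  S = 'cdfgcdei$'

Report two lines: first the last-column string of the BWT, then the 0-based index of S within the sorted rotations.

Answer: ig$ccddfe
2

Derivation:
All 9 rotations (rotation i = S[i:]+S[:i]):
  rot[0] = cdfgcdei$
  rot[1] = dfgcdei$c
  rot[2] = fgcdei$cd
  rot[3] = gcdei$cdf
  rot[4] = cdei$cdfg
  rot[5] = dei$cdfgc
  rot[6] = ei$cdfgcd
  rot[7] = i$cdfgcde
  rot[8] = $cdfgcdei
Sorted (with $ < everything):
  sorted[0] = $cdfgcdei  (last char: 'i')
  sorted[1] = cdei$cdfg  (last char: 'g')
  sorted[2] = cdfgcdei$  (last char: '$')
  sorted[3] = dei$cdfgc  (last char: 'c')
  sorted[4] = dfgcdei$c  (last char: 'c')
  sorted[5] = ei$cdfgcd  (last char: 'd')
  sorted[6] = fgcdei$cd  (last char: 'd')
  sorted[7] = gcdei$cdf  (last char: 'f')
  sorted[8] = i$cdfgcde  (last char: 'e')
Last column: ig$ccddfe
Original string S is at sorted index 2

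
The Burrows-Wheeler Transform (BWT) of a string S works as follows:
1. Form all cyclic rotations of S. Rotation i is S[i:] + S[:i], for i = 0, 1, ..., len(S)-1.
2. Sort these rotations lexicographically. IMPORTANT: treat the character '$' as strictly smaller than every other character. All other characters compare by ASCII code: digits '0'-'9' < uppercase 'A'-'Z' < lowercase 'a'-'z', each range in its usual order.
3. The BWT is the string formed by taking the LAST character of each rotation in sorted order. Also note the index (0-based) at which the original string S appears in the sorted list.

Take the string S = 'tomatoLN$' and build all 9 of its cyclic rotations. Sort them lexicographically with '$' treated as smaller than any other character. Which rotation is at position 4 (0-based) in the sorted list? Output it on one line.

All 9 rotations (rotation i = S[i:]+S[:i]):
  rot[0] = tomatoLN$
  rot[1] = omatoLN$t
  rot[2] = matoLN$to
  rot[3] = atoLN$tom
  rot[4] = toLN$toma
  rot[5] = oLN$tomat
  rot[6] = LN$tomato
  rot[7] = N$tomatoL
  rot[8] = $tomatoLN
Sorted (with $ < everything):
  sorted[0] = $tomatoLN
  sorted[1] = LN$tomato
  sorted[2] = N$tomatoL
  sorted[3] = atoLN$tom
  sorted[4] = matoLN$to
  sorted[5] = oLN$tomat
  sorted[6] = omatoLN$t
  sorted[7] = toLN$toma
  sorted[8] = tomatoLN$
sorted[4] = matoLN$to

Answer: matoLN$to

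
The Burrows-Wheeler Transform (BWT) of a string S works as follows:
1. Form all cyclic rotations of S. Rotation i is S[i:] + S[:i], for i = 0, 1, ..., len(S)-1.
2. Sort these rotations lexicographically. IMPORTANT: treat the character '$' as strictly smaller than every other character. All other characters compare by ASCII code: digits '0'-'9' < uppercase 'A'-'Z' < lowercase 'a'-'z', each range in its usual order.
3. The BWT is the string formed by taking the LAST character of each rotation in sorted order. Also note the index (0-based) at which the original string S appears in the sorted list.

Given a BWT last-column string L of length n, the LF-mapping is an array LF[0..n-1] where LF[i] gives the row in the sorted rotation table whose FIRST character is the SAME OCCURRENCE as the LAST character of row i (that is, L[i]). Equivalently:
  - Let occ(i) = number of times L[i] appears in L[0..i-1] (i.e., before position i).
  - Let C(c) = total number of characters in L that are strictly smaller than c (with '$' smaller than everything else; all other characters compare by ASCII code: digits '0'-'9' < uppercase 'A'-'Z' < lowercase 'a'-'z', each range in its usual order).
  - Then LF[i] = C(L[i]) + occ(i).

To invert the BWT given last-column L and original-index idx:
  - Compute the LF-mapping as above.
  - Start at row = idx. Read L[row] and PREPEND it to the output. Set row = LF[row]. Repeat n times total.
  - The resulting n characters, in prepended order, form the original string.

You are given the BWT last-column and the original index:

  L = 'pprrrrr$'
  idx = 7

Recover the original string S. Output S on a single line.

Answer: rrrrrpp$

Derivation:
LF mapping: 1 2 3 4 5 6 7 0
Walk LF starting at row 7, prepending L[row]:
  step 1: row=7, L[7]='$', prepend. Next row=LF[7]=0
  step 2: row=0, L[0]='p', prepend. Next row=LF[0]=1
  step 3: row=1, L[1]='p', prepend. Next row=LF[1]=2
  step 4: row=2, L[2]='r', prepend. Next row=LF[2]=3
  step 5: row=3, L[3]='r', prepend. Next row=LF[3]=4
  step 6: row=4, L[4]='r', prepend. Next row=LF[4]=5
  step 7: row=5, L[5]='r', prepend. Next row=LF[5]=6
  step 8: row=6, L[6]='r', prepend. Next row=LF[6]=7
Reversed output: rrrrrpp$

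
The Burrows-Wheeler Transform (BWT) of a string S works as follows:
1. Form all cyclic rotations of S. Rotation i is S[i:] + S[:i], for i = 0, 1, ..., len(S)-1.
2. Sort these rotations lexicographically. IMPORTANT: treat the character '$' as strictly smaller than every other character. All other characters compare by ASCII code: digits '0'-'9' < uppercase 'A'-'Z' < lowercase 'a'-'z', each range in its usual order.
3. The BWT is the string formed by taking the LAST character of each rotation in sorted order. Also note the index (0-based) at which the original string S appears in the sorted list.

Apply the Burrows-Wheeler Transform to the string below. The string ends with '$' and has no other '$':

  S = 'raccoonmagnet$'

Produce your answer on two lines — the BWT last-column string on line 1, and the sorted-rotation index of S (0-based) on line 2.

Answer: trmacnangooc$e
12

Derivation:
All 14 rotations (rotation i = S[i:]+S[:i]):
  rot[0] = raccoonmagnet$
  rot[1] = accoonmagnet$r
  rot[2] = ccoonmagnet$ra
  rot[3] = coonmagnet$rac
  rot[4] = oonmagnet$racc
  rot[5] = onmagnet$racco
  rot[6] = nmagnet$raccoo
  rot[7] = magnet$raccoon
  rot[8] = agnet$raccoonm
  rot[9] = gnet$raccoonma
  rot[10] = net$raccoonmag
  rot[11] = et$raccoonmagn
  rot[12] = t$raccoonmagne
  rot[13] = $raccoonmagnet
Sorted (with $ < everything):
  sorted[0] = $raccoonmagnet  (last char: 't')
  sorted[1] = accoonmagnet$r  (last char: 'r')
  sorted[2] = agnet$raccoonm  (last char: 'm')
  sorted[3] = ccoonmagnet$ra  (last char: 'a')
  sorted[4] = coonmagnet$rac  (last char: 'c')
  sorted[5] = et$raccoonmagn  (last char: 'n')
  sorted[6] = gnet$raccoonma  (last char: 'a')
  sorted[7] = magnet$raccoon  (last char: 'n')
  sorted[8] = net$raccoonmag  (last char: 'g')
  sorted[9] = nmagnet$raccoo  (last char: 'o')
  sorted[10] = onmagnet$racco  (last char: 'o')
  sorted[11] = oonmagnet$racc  (last char: 'c')
  sorted[12] = raccoonmagnet$  (last char: '$')
  sorted[13] = t$raccoonmagne  (last char: 'e')
Last column: trmacnangooc$e
Original string S is at sorted index 12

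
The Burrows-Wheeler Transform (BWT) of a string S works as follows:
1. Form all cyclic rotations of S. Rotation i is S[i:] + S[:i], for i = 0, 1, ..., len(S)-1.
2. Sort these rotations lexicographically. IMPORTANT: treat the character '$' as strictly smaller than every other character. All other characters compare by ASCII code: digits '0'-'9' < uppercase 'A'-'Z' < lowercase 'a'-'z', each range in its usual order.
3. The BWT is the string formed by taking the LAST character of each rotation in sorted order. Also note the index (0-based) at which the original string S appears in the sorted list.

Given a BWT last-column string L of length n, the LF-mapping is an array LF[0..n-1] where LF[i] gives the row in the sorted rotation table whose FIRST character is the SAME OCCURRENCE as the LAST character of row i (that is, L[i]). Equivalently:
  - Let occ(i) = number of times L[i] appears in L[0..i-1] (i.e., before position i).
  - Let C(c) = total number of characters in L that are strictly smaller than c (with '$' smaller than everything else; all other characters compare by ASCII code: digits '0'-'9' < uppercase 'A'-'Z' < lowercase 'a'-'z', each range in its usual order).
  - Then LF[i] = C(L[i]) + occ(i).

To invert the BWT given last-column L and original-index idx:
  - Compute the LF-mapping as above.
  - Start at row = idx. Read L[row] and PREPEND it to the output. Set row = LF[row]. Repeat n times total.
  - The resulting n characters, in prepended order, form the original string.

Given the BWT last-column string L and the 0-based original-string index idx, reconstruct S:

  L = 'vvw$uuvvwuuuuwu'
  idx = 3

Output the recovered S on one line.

LF mapping: 8 9 12 0 1 2 10 11 13 3 4 5 6 14 7
Walk LF starting at row 3, prepending L[row]:
  step 1: row=3, L[3]='$', prepend. Next row=LF[3]=0
  step 2: row=0, L[0]='v', prepend. Next row=LF[0]=8
  step 3: row=8, L[8]='w', prepend. Next row=LF[8]=13
  step 4: row=13, L[13]='w', prepend. Next row=LF[13]=14
  step 5: row=14, L[14]='u', prepend. Next row=LF[14]=7
  step 6: row=7, L[7]='v', prepend. Next row=LF[7]=11
  step 7: row=11, L[11]='u', prepend. Next row=LF[11]=5
  step 8: row=5, L[5]='u', prepend. Next row=LF[5]=2
  step 9: row=2, L[2]='w', prepend. Next row=LF[2]=12
  step 10: row=12, L[12]='u', prepend. Next row=LF[12]=6
  step 11: row=6, L[6]='v', prepend. Next row=LF[6]=10
  step 12: row=10, L[10]='u', prepend. Next row=LF[10]=4
  step 13: row=4, L[4]='u', prepend. Next row=LF[4]=1
  step 14: row=1, L[1]='v', prepend. Next row=LF[1]=9
  step 15: row=9, L[9]='u', prepend. Next row=LF[9]=3
Reversed output: uvuuvuwuuvuwwv$

Answer: uvuuvuwuuvuwwv$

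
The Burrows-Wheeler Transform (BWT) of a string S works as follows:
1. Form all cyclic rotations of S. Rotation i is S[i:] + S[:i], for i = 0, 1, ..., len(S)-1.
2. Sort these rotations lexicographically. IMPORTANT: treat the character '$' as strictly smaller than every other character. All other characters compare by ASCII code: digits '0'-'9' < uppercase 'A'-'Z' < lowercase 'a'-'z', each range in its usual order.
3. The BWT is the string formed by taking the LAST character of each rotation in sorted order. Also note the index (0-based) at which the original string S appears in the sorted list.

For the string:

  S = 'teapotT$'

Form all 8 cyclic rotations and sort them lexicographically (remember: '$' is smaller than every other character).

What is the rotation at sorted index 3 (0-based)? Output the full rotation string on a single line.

All 8 rotations (rotation i = S[i:]+S[:i]):
  rot[0] = teapotT$
  rot[1] = eapotT$t
  rot[2] = apotT$te
  rot[3] = potT$tea
  rot[4] = otT$teap
  rot[5] = tT$teapo
  rot[6] = T$teapot
  rot[7] = $teapotT
Sorted (with $ < everything):
  sorted[0] = $teapotT
  sorted[1] = T$teapot
  sorted[2] = apotT$te
  sorted[3] = eapotT$t
  sorted[4] = otT$teap
  sorted[5] = potT$tea
  sorted[6] = tT$teapo
  sorted[7] = teapotT$
sorted[3] = eapotT$t

Answer: eapotT$t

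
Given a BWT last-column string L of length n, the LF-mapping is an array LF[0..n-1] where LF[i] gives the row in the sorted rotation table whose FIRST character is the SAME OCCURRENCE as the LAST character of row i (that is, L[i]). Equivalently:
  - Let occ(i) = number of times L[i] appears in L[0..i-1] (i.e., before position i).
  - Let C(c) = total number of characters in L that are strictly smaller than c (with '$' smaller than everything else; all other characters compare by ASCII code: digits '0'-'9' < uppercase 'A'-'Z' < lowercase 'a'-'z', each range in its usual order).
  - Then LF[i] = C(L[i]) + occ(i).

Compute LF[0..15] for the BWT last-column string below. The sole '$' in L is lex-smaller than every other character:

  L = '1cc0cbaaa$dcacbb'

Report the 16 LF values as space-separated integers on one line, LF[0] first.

Answer: 2 10 11 1 12 7 3 4 5 0 15 13 6 14 8 9

Derivation:
Char counts: '$':1, '0':1, '1':1, 'a':4, 'b':3, 'c':5, 'd':1
C (first-col start): C('$')=0, C('0')=1, C('1')=2, C('a')=3, C('b')=7, C('c')=10, C('d')=15
L[0]='1': occ=0, LF[0]=C('1')+0=2+0=2
L[1]='c': occ=0, LF[1]=C('c')+0=10+0=10
L[2]='c': occ=1, LF[2]=C('c')+1=10+1=11
L[3]='0': occ=0, LF[3]=C('0')+0=1+0=1
L[4]='c': occ=2, LF[4]=C('c')+2=10+2=12
L[5]='b': occ=0, LF[5]=C('b')+0=7+0=7
L[6]='a': occ=0, LF[6]=C('a')+0=3+0=3
L[7]='a': occ=1, LF[7]=C('a')+1=3+1=4
L[8]='a': occ=2, LF[8]=C('a')+2=3+2=5
L[9]='$': occ=0, LF[9]=C('$')+0=0+0=0
L[10]='d': occ=0, LF[10]=C('d')+0=15+0=15
L[11]='c': occ=3, LF[11]=C('c')+3=10+3=13
L[12]='a': occ=3, LF[12]=C('a')+3=3+3=6
L[13]='c': occ=4, LF[13]=C('c')+4=10+4=14
L[14]='b': occ=1, LF[14]=C('b')+1=7+1=8
L[15]='b': occ=2, LF[15]=C('b')+2=7+2=9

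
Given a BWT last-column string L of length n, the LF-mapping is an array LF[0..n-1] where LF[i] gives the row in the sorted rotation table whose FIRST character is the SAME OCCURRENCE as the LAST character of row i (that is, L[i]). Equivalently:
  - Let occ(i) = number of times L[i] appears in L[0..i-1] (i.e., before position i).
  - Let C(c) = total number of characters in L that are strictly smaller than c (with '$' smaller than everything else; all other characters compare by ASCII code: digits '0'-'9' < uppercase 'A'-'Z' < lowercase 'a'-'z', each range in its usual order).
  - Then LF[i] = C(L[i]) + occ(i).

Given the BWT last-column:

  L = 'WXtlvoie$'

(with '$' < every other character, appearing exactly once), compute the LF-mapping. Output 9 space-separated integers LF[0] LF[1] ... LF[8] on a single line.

Answer: 1 2 7 5 8 6 4 3 0

Derivation:
Char counts: '$':1, 'W':1, 'X':1, 'e':1, 'i':1, 'l':1, 'o':1, 't':1, 'v':1
C (first-col start): C('$')=0, C('W')=1, C('X')=2, C('e')=3, C('i')=4, C('l')=5, C('o')=6, C('t')=7, C('v')=8
L[0]='W': occ=0, LF[0]=C('W')+0=1+0=1
L[1]='X': occ=0, LF[1]=C('X')+0=2+0=2
L[2]='t': occ=0, LF[2]=C('t')+0=7+0=7
L[3]='l': occ=0, LF[3]=C('l')+0=5+0=5
L[4]='v': occ=0, LF[4]=C('v')+0=8+0=8
L[5]='o': occ=0, LF[5]=C('o')+0=6+0=6
L[6]='i': occ=0, LF[6]=C('i')+0=4+0=4
L[7]='e': occ=0, LF[7]=C('e')+0=3+0=3
L[8]='$': occ=0, LF[8]=C('$')+0=0+0=0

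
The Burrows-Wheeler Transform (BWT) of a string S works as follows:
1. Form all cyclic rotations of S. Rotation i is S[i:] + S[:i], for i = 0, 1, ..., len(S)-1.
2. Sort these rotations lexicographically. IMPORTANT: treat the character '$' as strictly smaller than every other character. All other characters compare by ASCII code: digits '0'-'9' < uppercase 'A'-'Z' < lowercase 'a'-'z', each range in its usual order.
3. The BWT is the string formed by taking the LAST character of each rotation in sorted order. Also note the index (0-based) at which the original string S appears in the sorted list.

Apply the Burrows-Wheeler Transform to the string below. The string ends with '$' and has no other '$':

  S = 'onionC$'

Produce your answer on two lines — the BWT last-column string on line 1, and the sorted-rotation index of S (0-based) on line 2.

Answer: Cnnooi$
6

Derivation:
All 7 rotations (rotation i = S[i:]+S[:i]):
  rot[0] = onionC$
  rot[1] = nionC$o
  rot[2] = ionC$on
  rot[3] = onC$oni
  rot[4] = nC$onio
  rot[5] = C$onion
  rot[6] = $onionC
Sorted (with $ < everything):
  sorted[0] = $onionC  (last char: 'C')
  sorted[1] = C$onion  (last char: 'n')
  sorted[2] = ionC$on  (last char: 'n')
  sorted[3] = nC$onio  (last char: 'o')
  sorted[4] = nionC$o  (last char: 'o')
  sorted[5] = onC$oni  (last char: 'i')
  sorted[6] = onionC$  (last char: '$')
Last column: Cnnooi$
Original string S is at sorted index 6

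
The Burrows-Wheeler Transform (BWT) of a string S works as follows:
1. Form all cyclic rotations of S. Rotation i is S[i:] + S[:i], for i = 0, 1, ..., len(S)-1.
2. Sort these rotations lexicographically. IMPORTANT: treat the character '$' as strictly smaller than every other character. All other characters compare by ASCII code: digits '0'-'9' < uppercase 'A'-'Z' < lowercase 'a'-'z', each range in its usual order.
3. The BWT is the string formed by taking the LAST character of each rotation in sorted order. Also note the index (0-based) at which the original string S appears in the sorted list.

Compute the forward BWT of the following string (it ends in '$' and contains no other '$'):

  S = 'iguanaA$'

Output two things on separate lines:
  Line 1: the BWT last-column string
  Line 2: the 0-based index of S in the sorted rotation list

All 8 rotations (rotation i = S[i:]+S[:i]):
  rot[0] = iguanaA$
  rot[1] = guanaA$i
  rot[2] = uanaA$ig
  rot[3] = anaA$igu
  rot[4] = naA$igua
  rot[5] = aA$iguan
  rot[6] = A$iguana
  rot[7] = $iguanaA
Sorted (with $ < everything):
  sorted[0] = $iguanaA  (last char: 'A')
  sorted[1] = A$iguana  (last char: 'a')
  sorted[2] = aA$iguan  (last char: 'n')
  sorted[3] = anaA$igu  (last char: 'u')
  sorted[4] = guanaA$i  (last char: 'i')
  sorted[5] = iguanaA$  (last char: '$')
  sorted[6] = naA$igua  (last char: 'a')
  sorted[7] = uanaA$ig  (last char: 'g')
Last column: Aanui$ag
Original string S is at sorted index 5

Answer: Aanui$ag
5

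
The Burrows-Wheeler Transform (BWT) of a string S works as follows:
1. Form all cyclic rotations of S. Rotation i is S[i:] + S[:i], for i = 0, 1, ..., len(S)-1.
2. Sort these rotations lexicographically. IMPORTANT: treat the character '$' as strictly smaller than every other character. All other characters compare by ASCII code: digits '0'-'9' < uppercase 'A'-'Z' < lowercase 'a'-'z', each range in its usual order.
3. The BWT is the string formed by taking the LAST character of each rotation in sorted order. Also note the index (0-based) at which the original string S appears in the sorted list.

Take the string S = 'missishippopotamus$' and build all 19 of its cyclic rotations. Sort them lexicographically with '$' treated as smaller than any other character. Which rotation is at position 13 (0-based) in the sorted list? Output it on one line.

All 19 rotations (rotation i = S[i:]+S[:i]):
  rot[0] = missishippopotamus$
  rot[1] = issishippopotamus$m
  rot[2] = ssishippopotamus$mi
  rot[3] = sishippopotamus$mis
  rot[4] = ishippopotamus$miss
  rot[5] = shippopotamus$missi
  rot[6] = hippopotamus$missis
  rot[7] = ippopotamus$missish
  rot[8] = ppopotamus$missishi
  rot[9] = popotamus$missiship
  rot[10] = opotamus$missishipp
  rot[11] = potamus$missishippo
  rot[12] = otamus$missishippop
  rot[13] = tamus$missishippopo
  rot[14] = amus$missishippopot
  rot[15] = mus$missishippopota
  rot[16] = us$missishippopotam
  rot[17] = s$missishippopotamu
  rot[18] = $missishippopotamus
Sorted (with $ < everything):
  sorted[0] = $missishippopotamus
  sorted[1] = amus$missishippopot
  sorted[2] = hippopotamus$missis
  sorted[3] = ippopotamus$missish
  sorted[4] = ishippopotamus$miss
  sorted[5] = issishippopotamus$m
  sorted[6] = missishippopotamus$
  sorted[7] = mus$missishippopota
  sorted[8] = opotamus$missishipp
  sorted[9] = otamus$missishippop
  sorted[10] = popotamus$missiship
  sorted[11] = potamus$missishippo
  sorted[12] = ppopotamus$missishi
  sorted[13] = s$missishippopotamu
  sorted[14] = shippopotamus$missi
  sorted[15] = sishippopotamus$mis
  sorted[16] = ssishippopotamus$mi
  sorted[17] = tamus$missishippopo
  sorted[18] = us$missishippopotam
sorted[13] = s$missishippopotamu

Answer: s$missishippopotamu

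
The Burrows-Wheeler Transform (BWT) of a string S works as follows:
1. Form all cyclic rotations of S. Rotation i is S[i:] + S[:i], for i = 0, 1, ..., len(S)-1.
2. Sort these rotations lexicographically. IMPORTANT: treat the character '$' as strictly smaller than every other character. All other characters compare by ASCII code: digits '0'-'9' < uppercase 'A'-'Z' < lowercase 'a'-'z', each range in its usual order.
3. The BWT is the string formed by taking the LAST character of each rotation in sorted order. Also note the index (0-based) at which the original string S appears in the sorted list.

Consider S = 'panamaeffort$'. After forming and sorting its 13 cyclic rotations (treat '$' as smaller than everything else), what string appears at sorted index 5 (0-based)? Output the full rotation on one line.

Answer: ffort$panamae

Derivation:
All 13 rotations (rotation i = S[i:]+S[:i]):
  rot[0] = panamaeffort$
  rot[1] = anamaeffort$p
  rot[2] = namaeffort$pa
  rot[3] = amaeffort$pan
  rot[4] = maeffort$pana
  rot[5] = aeffort$panam
  rot[6] = effort$panama
  rot[7] = ffort$panamae
  rot[8] = fort$panamaef
  rot[9] = ort$panamaeff
  rot[10] = rt$panamaeffo
  rot[11] = t$panamaeffor
  rot[12] = $panamaeffort
Sorted (with $ < everything):
  sorted[0] = $panamaeffort
  sorted[1] = aeffort$panam
  sorted[2] = amaeffort$pan
  sorted[3] = anamaeffort$p
  sorted[4] = effort$panama
  sorted[5] = ffort$panamae
  sorted[6] = fort$panamaef
  sorted[7] = maeffort$pana
  sorted[8] = namaeffort$pa
  sorted[9] = ort$panamaeff
  sorted[10] = panamaeffort$
  sorted[11] = rt$panamaeffo
  sorted[12] = t$panamaeffor
sorted[5] = ffort$panamae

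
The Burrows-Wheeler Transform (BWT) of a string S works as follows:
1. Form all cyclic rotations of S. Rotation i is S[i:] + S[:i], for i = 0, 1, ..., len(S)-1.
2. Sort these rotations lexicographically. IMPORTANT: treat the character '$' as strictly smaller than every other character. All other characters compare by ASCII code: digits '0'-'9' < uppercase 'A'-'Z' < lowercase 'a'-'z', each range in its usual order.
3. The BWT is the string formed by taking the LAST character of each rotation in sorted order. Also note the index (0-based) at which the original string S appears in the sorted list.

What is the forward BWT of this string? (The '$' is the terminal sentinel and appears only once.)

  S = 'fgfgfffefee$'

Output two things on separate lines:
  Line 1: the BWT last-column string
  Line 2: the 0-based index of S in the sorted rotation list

Answer: eeffeffgg$ff
9

Derivation:
All 12 rotations (rotation i = S[i:]+S[:i]):
  rot[0] = fgfgfffefee$
  rot[1] = gfgfffefee$f
  rot[2] = fgfffefee$fg
  rot[3] = gfffefee$fgf
  rot[4] = fffefee$fgfg
  rot[5] = ffefee$fgfgf
  rot[6] = fefee$fgfgff
  rot[7] = efee$fgfgfff
  rot[8] = fee$fgfgfffe
  rot[9] = ee$fgfgfffef
  rot[10] = e$fgfgfffefe
  rot[11] = $fgfgfffefee
Sorted (with $ < everything):
  sorted[0] = $fgfgfffefee  (last char: 'e')
  sorted[1] = e$fgfgfffefe  (last char: 'e')
  sorted[2] = ee$fgfgfffef  (last char: 'f')
  sorted[3] = efee$fgfgfff  (last char: 'f')
  sorted[4] = fee$fgfgfffe  (last char: 'e')
  sorted[5] = fefee$fgfgff  (last char: 'f')
  sorted[6] = ffefee$fgfgf  (last char: 'f')
  sorted[7] = fffefee$fgfg  (last char: 'g')
  sorted[8] = fgfffefee$fg  (last char: 'g')
  sorted[9] = fgfgfffefee$  (last char: '$')
  sorted[10] = gfffefee$fgf  (last char: 'f')
  sorted[11] = gfgfffefee$f  (last char: 'f')
Last column: eeffeffgg$ff
Original string S is at sorted index 9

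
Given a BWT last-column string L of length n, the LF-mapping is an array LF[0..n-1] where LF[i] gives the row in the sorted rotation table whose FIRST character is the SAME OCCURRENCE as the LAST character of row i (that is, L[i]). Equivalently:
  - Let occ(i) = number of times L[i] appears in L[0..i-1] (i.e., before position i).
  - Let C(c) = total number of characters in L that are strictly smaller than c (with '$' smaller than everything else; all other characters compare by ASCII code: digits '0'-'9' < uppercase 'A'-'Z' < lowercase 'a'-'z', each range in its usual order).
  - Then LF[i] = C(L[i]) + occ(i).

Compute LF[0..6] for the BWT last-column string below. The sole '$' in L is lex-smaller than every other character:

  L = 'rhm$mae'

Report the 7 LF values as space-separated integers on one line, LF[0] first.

Answer: 6 3 4 0 5 1 2

Derivation:
Char counts: '$':1, 'a':1, 'e':1, 'h':1, 'm':2, 'r':1
C (first-col start): C('$')=0, C('a')=1, C('e')=2, C('h')=3, C('m')=4, C('r')=6
L[0]='r': occ=0, LF[0]=C('r')+0=6+0=6
L[1]='h': occ=0, LF[1]=C('h')+0=3+0=3
L[2]='m': occ=0, LF[2]=C('m')+0=4+0=4
L[3]='$': occ=0, LF[3]=C('$')+0=0+0=0
L[4]='m': occ=1, LF[4]=C('m')+1=4+1=5
L[5]='a': occ=0, LF[5]=C('a')+0=1+0=1
L[6]='e': occ=0, LF[6]=C('e')+0=2+0=2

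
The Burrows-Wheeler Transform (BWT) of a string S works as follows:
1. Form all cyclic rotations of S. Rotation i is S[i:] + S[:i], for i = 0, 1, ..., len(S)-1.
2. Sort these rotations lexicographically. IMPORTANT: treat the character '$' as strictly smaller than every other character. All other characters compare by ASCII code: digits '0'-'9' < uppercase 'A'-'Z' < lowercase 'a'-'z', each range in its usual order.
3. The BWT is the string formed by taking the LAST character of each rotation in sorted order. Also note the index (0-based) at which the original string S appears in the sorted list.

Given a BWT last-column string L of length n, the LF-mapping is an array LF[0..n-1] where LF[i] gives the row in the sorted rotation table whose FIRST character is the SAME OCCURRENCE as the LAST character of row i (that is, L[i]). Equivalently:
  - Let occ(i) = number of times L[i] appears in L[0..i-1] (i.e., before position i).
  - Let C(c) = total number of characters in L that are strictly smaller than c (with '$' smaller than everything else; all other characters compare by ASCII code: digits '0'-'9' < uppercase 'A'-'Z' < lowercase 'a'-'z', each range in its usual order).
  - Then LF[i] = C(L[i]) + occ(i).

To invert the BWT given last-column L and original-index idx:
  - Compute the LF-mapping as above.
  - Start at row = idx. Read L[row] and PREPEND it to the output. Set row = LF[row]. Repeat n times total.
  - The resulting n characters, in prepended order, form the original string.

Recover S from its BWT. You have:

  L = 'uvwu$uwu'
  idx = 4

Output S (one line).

LF mapping: 1 5 6 2 0 3 7 4
Walk LF starting at row 4, prepending L[row]:
  step 1: row=4, L[4]='$', prepend. Next row=LF[4]=0
  step 2: row=0, L[0]='u', prepend. Next row=LF[0]=1
  step 3: row=1, L[1]='v', prepend. Next row=LF[1]=5
  step 4: row=5, L[5]='u', prepend. Next row=LF[5]=3
  step 5: row=3, L[3]='u', prepend. Next row=LF[3]=2
  step 6: row=2, L[2]='w', prepend. Next row=LF[2]=6
  step 7: row=6, L[6]='w', prepend. Next row=LF[6]=7
  step 8: row=7, L[7]='u', prepend. Next row=LF[7]=4
Reversed output: uwwuuvu$

Answer: uwwuuvu$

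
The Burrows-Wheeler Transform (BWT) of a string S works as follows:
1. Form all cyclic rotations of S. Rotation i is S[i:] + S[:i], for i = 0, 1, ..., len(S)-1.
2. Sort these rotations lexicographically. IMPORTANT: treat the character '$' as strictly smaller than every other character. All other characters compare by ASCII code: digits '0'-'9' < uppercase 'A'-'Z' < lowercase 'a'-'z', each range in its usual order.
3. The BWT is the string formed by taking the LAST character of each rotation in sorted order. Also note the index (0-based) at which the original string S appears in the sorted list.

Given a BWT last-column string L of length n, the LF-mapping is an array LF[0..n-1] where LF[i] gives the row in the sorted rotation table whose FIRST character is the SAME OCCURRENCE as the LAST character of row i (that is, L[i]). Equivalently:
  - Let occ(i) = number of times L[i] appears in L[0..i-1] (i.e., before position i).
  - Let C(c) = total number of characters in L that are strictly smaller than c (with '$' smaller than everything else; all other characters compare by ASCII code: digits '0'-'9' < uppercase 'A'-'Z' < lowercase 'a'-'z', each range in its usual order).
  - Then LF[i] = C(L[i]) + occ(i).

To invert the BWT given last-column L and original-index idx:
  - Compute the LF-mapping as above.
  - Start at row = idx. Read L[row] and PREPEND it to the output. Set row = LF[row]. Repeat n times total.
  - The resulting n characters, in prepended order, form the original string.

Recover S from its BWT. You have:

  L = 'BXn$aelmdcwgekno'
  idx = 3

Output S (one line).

LF mapping: 1 2 12 0 3 6 10 11 5 4 15 8 7 9 13 14
Walk LF starting at row 3, prepending L[row]:
  step 1: row=3, L[3]='$', prepend. Next row=LF[3]=0
  step 2: row=0, L[0]='B', prepend. Next row=LF[0]=1
  step 3: row=1, L[1]='X', prepend. Next row=LF[1]=2
  step 4: row=2, L[2]='n', prepend. Next row=LF[2]=12
  step 5: row=12, L[12]='e', prepend. Next row=LF[12]=7
  step 6: row=7, L[7]='m', prepend. Next row=LF[7]=11
  step 7: row=11, L[11]='g', prepend. Next row=LF[11]=8
  step 8: row=8, L[8]='d', prepend. Next row=LF[8]=5
  step 9: row=5, L[5]='e', prepend. Next row=LF[5]=6
  step 10: row=6, L[6]='l', prepend. Next row=LF[6]=10
  step 11: row=10, L[10]='w', prepend. Next row=LF[10]=15
  step 12: row=15, L[15]='o', prepend. Next row=LF[15]=14
  step 13: row=14, L[14]='n', prepend. Next row=LF[14]=13
  step 14: row=13, L[13]='k', prepend. Next row=LF[13]=9
  step 15: row=9, L[9]='c', prepend. Next row=LF[9]=4
  step 16: row=4, L[4]='a', prepend. Next row=LF[4]=3
Reversed output: acknowledgmenXB$

Answer: acknowledgmenXB$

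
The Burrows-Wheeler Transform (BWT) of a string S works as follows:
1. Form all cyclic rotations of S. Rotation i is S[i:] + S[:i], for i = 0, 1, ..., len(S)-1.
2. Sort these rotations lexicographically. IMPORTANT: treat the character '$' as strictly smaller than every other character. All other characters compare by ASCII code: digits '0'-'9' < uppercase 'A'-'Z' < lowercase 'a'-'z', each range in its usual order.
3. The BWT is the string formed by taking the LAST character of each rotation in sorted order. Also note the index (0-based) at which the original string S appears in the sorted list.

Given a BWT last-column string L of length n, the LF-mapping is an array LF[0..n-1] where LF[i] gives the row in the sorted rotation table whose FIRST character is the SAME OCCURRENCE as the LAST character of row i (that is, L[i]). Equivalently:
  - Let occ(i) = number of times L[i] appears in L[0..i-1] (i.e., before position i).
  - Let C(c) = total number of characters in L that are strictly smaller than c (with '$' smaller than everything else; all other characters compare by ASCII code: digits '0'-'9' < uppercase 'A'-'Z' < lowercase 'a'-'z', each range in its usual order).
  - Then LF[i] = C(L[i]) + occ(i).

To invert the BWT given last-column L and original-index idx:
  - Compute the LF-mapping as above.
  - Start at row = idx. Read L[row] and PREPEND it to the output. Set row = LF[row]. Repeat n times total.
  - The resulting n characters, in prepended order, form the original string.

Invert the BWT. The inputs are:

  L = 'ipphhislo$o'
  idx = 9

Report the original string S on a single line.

LF mapping: 3 8 9 1 2 4 10 5 6 0 7
Walk LF starting at row 9, prepending L[row]:
  step 1: row=9, L[9]='$', prepend. Next row=LF[9]=0
  step 2: row=0, L[0]='i', prepend. Next row=LF[0]=3
  step 3: row=3, L[3]='h', prepend. Next row=LF[3]=1
  step 4: row=1, L[1]='p', prepend. Next row=LF[1]=8
  step 5: row=8, L[8]='o', prepend. Next row=LF[8]=6
  step 6: row=6, L[6]='s', prepend. Next row=LF[6]=10
  step 7: row=10, L[10]='o', prepend. Next row=LF[10]=7
  step 8: row=7, L[7]='l', prepend. Next row=LF[7]=5
  step 9: row=5, L[5]='i', prepend. Next row=LF[5]=4
  step 10: row=4, L[4]='h', prepend. Next row=LF[4]=2
  step 11: row=2, L[2]='p', prepend. Next row=LF[2]=9
Reversed output: philosophi$

Answer: philosophi$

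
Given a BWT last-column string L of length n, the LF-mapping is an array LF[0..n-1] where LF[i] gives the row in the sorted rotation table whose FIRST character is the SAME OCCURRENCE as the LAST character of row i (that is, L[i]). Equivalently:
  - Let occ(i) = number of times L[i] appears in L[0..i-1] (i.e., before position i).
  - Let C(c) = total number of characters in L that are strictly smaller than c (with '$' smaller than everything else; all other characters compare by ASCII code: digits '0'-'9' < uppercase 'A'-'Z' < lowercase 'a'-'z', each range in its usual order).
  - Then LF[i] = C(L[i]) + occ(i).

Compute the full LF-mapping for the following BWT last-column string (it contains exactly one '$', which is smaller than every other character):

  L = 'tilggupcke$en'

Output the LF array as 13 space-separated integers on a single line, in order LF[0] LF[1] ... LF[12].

Answer: 11 6 8 4 5 12 10 1 7 2 0 3 9

Derivation:
Char counts: '$':1, 'c':1, 'e':2, 'g':2, 'i':1, 'k':1, 'l':1, 'n':1, 'p':1, 't':1, 'u':1
C (first-col start): C('$')=0, C('c')=1, C('e')=2, C('g')=4, C('i')=6, C('k')=7, C('l')=8, C('n')=9, C('p')=10, C('t')=11, C('u')=12
L[0]='t': occ=0, LF[0]=C('t')+0=11+0=11
L[1]='i': occ=0, LF[1]=C('i')+0=6+0=6
L[2]='l': occ=0, LF[2]=C('l')+0=8+0=8
L[3]='g': occ=0, LF[3]=C('g')+0=4+0=4
L[4]='g': occ=1, LF[4]=C('g')+1=4+1=5
L[5]='u': occ=0, LF[5]=C('u')+0=12+0=12
L[6]='p': occ=0, LF[6]=C('p')+0=10+0=10
L[7]='c': occ=0, LF[7]=C('c')+0=1+0=1
L[8]='k': occ=0, LF[8]=C('k')+0=7+0=7
L[9]='e': occ=0, LF[9]=C('e')+0=2+0=2
L[10]='$': occ=0, LF[10]=C('$')+0=0+0=0
L[11]='e': occ=1, LF[11]=C('e')+1=2+1=3
L[12]='n': occ=0, LF[12]=C('n')+0=9+0=9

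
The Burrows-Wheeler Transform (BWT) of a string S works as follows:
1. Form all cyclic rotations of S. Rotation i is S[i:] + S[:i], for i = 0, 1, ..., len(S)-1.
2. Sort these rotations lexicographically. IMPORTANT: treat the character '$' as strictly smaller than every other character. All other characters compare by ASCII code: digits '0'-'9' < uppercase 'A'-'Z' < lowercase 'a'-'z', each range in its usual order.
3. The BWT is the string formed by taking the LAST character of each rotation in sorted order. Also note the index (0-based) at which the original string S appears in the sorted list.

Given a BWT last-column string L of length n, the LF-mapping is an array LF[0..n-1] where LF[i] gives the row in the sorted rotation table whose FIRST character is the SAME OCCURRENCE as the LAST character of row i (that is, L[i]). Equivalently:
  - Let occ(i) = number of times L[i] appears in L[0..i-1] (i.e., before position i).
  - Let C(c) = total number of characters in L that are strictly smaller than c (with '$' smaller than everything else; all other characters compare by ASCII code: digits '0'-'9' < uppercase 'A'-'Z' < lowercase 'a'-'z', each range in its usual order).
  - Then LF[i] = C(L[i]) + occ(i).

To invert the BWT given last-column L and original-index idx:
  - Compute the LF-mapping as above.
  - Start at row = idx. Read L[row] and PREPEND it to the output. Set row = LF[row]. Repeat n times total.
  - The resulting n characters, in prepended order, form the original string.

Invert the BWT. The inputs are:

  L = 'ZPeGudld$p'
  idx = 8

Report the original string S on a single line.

Answer: puddlePGZ$

Derivation:
LF mapping: 3 2 6 1 9 4 7 5 0 8
Walk LF starting at row 8, prepending L[row]:
  step 1: row=8, L[8]='$', prepend. Next row=LF[8]=0
  step 2: row=0, L[0]='Z', prepend. Next row=LF[0]=3
  step 3: row=3, L[3]='G', prepend. Next row=LF[3]=1
  step 4: row=1, L[1]='P', prepend. Next row=LF[1]=2
  step 5: row=2, L[2]='e', prepend. Next row=LF[2]=6
  step 6: row=6, L[6]='l', prepend. Next row=LF[6]=7
  step 7: row=7, L[7]='d', prepend. Next row=LF[7]=5
  step 8: row=5, L[5]='d', prepend. Next row=LF[5]=4
  step 9: row=4, L[4]='u', prepend. Next row=LF[4]=9
  step 10: row=9, L[9]='p', prepend. Next row=LF[9]=8
Reversed output: puddlePGZ$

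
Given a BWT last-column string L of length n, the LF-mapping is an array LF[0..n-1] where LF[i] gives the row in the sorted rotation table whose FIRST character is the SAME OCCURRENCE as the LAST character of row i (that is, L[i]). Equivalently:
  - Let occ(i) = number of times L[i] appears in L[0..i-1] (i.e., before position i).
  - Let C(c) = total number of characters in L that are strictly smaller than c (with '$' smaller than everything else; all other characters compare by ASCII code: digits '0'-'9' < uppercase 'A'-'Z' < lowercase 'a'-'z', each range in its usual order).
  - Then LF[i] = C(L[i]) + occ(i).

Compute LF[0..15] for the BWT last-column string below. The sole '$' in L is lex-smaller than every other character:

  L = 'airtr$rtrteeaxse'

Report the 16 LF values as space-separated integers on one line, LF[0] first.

Answer: 1 6 7 12 8 0 9 13 10 14 3 4 2 15 11 5

Derivation:
Char counts: '$':1, 'a':2, 'e':3, 'i':1, 'r':4, 's':1, 't':3, 'x':1
C (first-col start): C('$')=0, C('a')=1, C('e')=3, C('i')=6, C('r')=7, C('s')=11, C('t')=12, C('x')=15
L[0]='a': occ=0, LF[0]=C('a')+0=1+0=1
L[1]='i': occ=0, LF[1]=C('i')+0=6+0=6
L[2]='r': occ=0, LF[2]=C('r')+0=7+0=7
L[3]='t': occ=0, LF[3]=C('t')+0=12+0=12
L[4]='r': occ=1, LF[4]=C('r')+1=7+1=8
L[5]='$': occ=0, LF[5]=C('$')+0=0+0=0
L[6]='r': occ=2, LF[6]=C('r')+2=7+2=9
L[7]='t': occ=1, LF[7]=C('t')+1=12+1=13
L[8]='r': occ=3, LF[8]=C('r')+3=7+3=10
L[9]='t': occ=2, LF[9]=C('t')+2=12+2=14
L[10]='e': occ=0, LF[10]=C('e')+0=3+0=3
L[11]='e': occ=1, LF[11]=C('e')+1=3+1=4
L[12]='a': occ=1, LF[12]=C('a')+1=1+1=2
L[13]='x': occ=0, LF[13]=C('x')+0=15+0=15
L[14]='s': occ=0, LF[14]=C('s')+0=11+0=11
L[15]='e': occ=2, LF[15]=C('e')+2=3+2=5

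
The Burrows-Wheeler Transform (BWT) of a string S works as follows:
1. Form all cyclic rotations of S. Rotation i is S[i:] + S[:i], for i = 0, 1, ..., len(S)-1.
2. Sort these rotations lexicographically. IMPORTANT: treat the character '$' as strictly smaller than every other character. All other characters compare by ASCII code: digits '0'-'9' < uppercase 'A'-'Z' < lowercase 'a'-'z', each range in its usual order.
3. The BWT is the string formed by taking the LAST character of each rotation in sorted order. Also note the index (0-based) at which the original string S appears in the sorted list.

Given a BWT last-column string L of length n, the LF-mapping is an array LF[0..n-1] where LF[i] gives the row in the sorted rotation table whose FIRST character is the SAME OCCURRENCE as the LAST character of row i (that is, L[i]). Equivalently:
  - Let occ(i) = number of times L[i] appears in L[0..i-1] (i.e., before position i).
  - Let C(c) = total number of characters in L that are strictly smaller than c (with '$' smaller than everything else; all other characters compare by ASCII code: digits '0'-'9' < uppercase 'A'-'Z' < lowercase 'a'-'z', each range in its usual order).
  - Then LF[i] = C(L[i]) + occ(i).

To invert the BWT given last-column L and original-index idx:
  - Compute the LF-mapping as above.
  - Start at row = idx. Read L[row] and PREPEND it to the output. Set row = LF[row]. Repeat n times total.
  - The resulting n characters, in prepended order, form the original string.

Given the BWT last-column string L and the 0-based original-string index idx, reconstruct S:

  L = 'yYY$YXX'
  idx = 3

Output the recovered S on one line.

LF mapping: 6 3 4 0 5 1 2
Walk LF starting at row 3, prepending L[row]:
  step 1: row=3, L[3]='$', prepend. Next row=LF[3]=0
  step 2: row=0, L[0]='y', prepend. Next row=LF[0]=6
  step 3: row=6, L[6]='X', prepend. Next row=LF[6]=2
  step 4: row=2, L[2]='Y', prepend. Next row=LF[2]=4
  step 5: row=4, L[4]='Y', prepend. Next row=LF[4]=5
  step 6: row=5, L[5]='X', prepend. Next row=LF[5]=1
  step 7: row=1, L[1]='Y', prepend. Next row=LF[1]=3
Reversed output: YXYYXy$

Answer: YXYYXy$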